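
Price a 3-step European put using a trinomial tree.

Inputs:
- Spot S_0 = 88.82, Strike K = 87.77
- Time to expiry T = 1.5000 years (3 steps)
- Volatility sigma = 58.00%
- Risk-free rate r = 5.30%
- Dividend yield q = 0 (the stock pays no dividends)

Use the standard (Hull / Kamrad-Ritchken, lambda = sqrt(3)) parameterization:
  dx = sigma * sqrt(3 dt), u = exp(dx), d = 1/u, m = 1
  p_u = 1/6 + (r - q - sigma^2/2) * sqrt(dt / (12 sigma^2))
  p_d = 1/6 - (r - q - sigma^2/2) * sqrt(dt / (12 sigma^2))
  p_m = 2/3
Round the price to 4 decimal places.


dt = T/N = 0.500000; dx = sigma*sqrt(3*dt) = 0.710352
u = exp(dx) = 2.034707; d = 1/u = 0.491471
p_u = 0.126123, p_m = 0.666667, p_d = 0.207210
Discount per step: exp(-r*dt) = 0.973848
Stock lattice S(k, j) with j the centered position index:
  k=0: S(0,+0) = 88.8200
  k=1: S(1,-1) = 43.6525; S(1,+0) = 88.8200; S(1,+1) = 180.7227
  k=2: S(2,-2) = 21.4539; S(2,-1) = 43.6525; S(2,+0) = 88.8200; S(2,+1) = 180.7227; S(2,+2) = 367.7178
  k=3: S(3,-3) = 10.5440; S(3,-2) = 21.4539; S(3,-1) = 43.6525; S(3,+0) = 88.8200; S(3,+1) = 180.7227; S(3,+2) = 367.7178; S(3,+3) = 748.1982
Terminal payoffs V(N, j) = max(K - S_T, 0):
  V(3,-3) = 77.226013; V(3,-2) = 66.316071; V(3,-1) = 44.117532; V(3,+0) = 0.000000; V(3,+1) = 0.000000; V(3,+2) = 0.000000; V(3,+3) = 0.000000
Backward induction: V(k, j) = exp(-r*dt) * [p_u * V(k+1, j+1) + p_m * V(k+1, j) + p_d * V(k+1, j-1)]
  V(2,-2) = exp(-r*dt) * [p_u*44.117532 + p_m*66.316071 + p_d*77.226013] = 64.056768
  V(2,-1) = exp(-r*dt) * [p_u*0.000000 + p_m*44.117532 + p_d*66.316071] = 42.024501
  V(2,+0) = exp(-r*dt) * [p_u*0.000000 + p_m*0.000000 + p_d*44.117532] = 8.902521
  V(2,+1) = exp(-r*dt) * [p_u*0.000000 + p_m*0.000000 + p_d*0.000000] = 0.000000
  V(2,+2) = exp(-r*dt) * [p_u*0.000000 + p_m*0.000000 + p_d*0.000000] = 0.000000
  V(1,-1) = exp(-r*dt) * [p_u*8.902521 + p_m*42.024501 + p_d*64.056768] = 41.303184
  V(1,+0) = exp(-r*dt) * [p_u*0.000000 + p_m*8.902521 + p_d*42.024501] = 14.259968
  V(1,+1) = exp(-r*dt) * [p_u*0.000000 + p_m*0.000000 + p_d*8.902521] = 1.796449
  V(0,+0) = exp(-r*dt) * [p_u*1.796449 + p_m*14.259968 + p_d*41.303184] = 17.813287

Answer: Price = V(0,0) = 17.8133


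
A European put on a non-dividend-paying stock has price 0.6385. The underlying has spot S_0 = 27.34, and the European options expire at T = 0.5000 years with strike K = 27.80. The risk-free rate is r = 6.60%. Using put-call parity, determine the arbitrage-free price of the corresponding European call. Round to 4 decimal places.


Put-call parity: C - P = S_0 * exp(-qT) - K * exp(-rT).
S_0 * exp(-qT) = 27.3400 * 1.00000000 = 27.34000000
K * exp(-rT) = 27.8000 * 0.96753856 = 26.89757196
C = P + S*exp(-qT) - K*exp(-rT)
C = 0.6385 + 27.34000000 - 26.89757196 = 1.0809

Answer: Call price = 1.0809


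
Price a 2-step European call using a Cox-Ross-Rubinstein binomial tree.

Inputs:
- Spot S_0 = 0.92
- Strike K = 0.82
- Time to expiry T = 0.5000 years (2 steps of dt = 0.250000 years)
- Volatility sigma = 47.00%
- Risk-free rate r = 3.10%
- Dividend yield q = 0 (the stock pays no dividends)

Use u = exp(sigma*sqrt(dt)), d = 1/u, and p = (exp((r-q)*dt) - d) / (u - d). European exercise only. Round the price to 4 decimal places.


Answer: Price = V(0,0) = 0.1835

Derivation:
dt = T/N = 0.250000
u = exp(sigma*sqrt(dt)) = 1.264909; d = 1/u = 0.790571
p = (exp((r-q)*dt) - d) / (u - d) = 0.457921
Discount per step: exp(-r*dt) = 0.992280
Stock lattice S(k, i) with i counting down-moves:
  k=0: S(0,0) = 0.9200
  k=1: S(1,0) = 1.1637; S(1,1) = 0.7273
  k=2: S(2,0) = 1.4720; S(2,1) = 0.9200; S(2,2) = 0.5750
Terminal payoffs V(N, i) = max(S_T - K, 0):
  V(2,0) = 0.651995; V(2,1) = 0.100000; V(2,2) = 0.000000
Backward induction: V(k, i) = exp(-r*dt) * [p * V(k+1, i) + (1-p) * V(k+1, i+1)].
  V(1,0) = exp(-r*dt) * [p*0.651995 + (1-p)*0.100000] = 0.350047
  V(1,1) = exp(-r*dt) * [p*0.100000 + (1-p)*0.000000] = 0.045439
  V(0,0) = exp(-r*dt) * [p*0.350047 + (1-p)*0.045439] = 0.183497


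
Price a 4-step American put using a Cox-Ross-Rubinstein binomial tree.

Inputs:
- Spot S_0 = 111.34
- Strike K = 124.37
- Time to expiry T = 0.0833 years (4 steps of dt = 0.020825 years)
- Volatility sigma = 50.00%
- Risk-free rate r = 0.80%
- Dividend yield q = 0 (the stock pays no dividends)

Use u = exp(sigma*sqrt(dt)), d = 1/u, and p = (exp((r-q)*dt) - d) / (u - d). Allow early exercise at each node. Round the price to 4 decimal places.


dt = T/N = 0.020825
u = exp(sigma*sqrt(dt)) = 1.074821; d = 1/u = 0.930387
p = (exp((r-q)*dt) - d) / (u - d) = 0.483123
Discount per step: exp(-r*dt) = 0.999833
Stock lattice S(k, i) with i counting down-moves:
  k=0: S(0,0) = 111.3400
  k=1: S(1,0) = 119.6706; S(1,1) = 103.5893
  k=2: S(2,0) = 128.6245; S(2,1) = 111.3400; S(2,2) = 96.3782
  k=3: S(3,0) = 138.2483; S(3,1) = 119.6706; S(3,2) = 103.5893; S(3,3) = 89.6690
  k=4: S(4,0) = 148.5922; S(4,1) = 128.6245; S(4,2) = 111.3400; S(4,3) = 96.3782; S(4,4) = 83.4269
Terminal payoffs V(N, i) = max(K - S_T, 0):
  V(4,0) = 0.000000; V(4,1) = 0.000000; V(4,2) = 13.030000; V(4,3) = 27.991814; V(4,4) = 40.943067
Backward induction: V(k, i) = exp(-r*dt) * [p * V(k+1, i) + (1-p) * V(k+1, i+1)]; then take max(V_cont, immediate exercise) for American.
  V(3,0) = exp(-r*dt) * [p*0.000000 + (1-p)*0.000000] = 0.000000; exercise = 0.000000; V(3,0) = max -> 0.000000
  V(3,1) = exp(-r*dt) * [p*0.000000 + (1-p)*13.030000] = 6.733788; exercise = 4.699404; V(3,1) = max -> 6.733788
  V(3,2) = exp(-r*dt) * [p*13.030000 + (1-p)*27.991814] = 20.759962; exercise = 20.780680; V(3,2) = max -> 20.780680
  V(3,3) = exp(-r*dt) * [p*27.991814 + (1-p)*40.943067] = 34.680244; exercise = 34.700962; V(3,3) = max -> 34.700962
  V(2,0) = exp(-r*dt) * [p*0.000000 + (1-p)*6.733788] = 3.479962; exercise = 0.000000; V(2,0) = max -> 3.479962
  V(2,1) = exp(-r*dt) * [p*6.733788 + (1-p)*20.780680] = 13.991975; exercise = 13.030000; V(2,1) = max -> 13.991975
  V(2,2) = exp(-r*dt) * [p*20.780680 + (1-p)*34.700962] = 27.971096; exercise = 27.991814; V(2,2) = max -> 27.991814
  V(1,0) = exp(-r*dt) * [p*3.479962 + (1-p)*13.991975] = 8.911897; exercise = 4.699404; V(1,0) = max -> 8.911897
  V(1,1) = exp(-r*dt) * [p*13.991975 + (1-p)*27.991814] = 21.224636; exercise = 20.780680; V(1,1) = max -> 21.224636
  V(0,0) = exp(-r*dt) * [p*8.911897 + (1-p)*21.224636] = 15.273526; exercise = 13.030000; V(0,0) = max -> 15.273526

Answer: Price = V(0,0) = 15.2735


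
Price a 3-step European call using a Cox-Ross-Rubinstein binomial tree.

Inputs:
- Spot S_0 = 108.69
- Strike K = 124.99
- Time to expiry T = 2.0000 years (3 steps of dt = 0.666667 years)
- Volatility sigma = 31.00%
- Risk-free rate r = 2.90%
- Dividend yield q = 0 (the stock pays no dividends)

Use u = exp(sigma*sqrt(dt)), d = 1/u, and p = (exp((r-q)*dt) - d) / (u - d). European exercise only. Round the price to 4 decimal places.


Answer: Price = V(0,0) = 15.8971

Derivation:
dt = T/N = 0.666667
u = exp(sigma*sqrt(dt)) = 1.288030; d = 1/u = 0.776379
p = (exp((r-q)*dt) - d) / (u - d) = 0.475211
Discount per step: exp(-r*dt) = 0.980852
Stock lattice S(k, i) with i counting down-moves:
  k=0: S(0,0) = 108.6900
  k=1: S(1,0) = 139.9960; S(1,1) = 84.3847
  k=2: S(2,0) = 180.3190; S(2,1) = 108.6900; S(2,2) = 65.5145
  k=3: S(3,0) = 232.2563; S(3,1) = 139.9960; S(3,2) = 84.3847; S(3,3) = 50.8641
Terminal payoffs V(N, i) = max(S_T - K, 0):
  V(3,0) = 107.266326; V(3,1) = 15.005984; V(3,2) = 0.000000; V(3,3) = 0.000000
Backward induction: V(k, i) = exp(-r*dt) * [p * V(k+1, i) + (1-p) * V(k+1, i+1)].
  V(2,0) = exp(-r*dt) * [p*107.266326 + (1-p)*15.005984] = 57.722294
  V(2,1) = exp(-r*dt) * [p*15.005984 + (1-p)*0.000000] = 6.994467
  V(2,2) = exp(-r*dt) * [p*0.000000 + (1-p)*0.000000] = 0.000000
  V(1,0) = exp(-r*dt) * [p*57.722294 + (1-p)*6.994467] = 30.505382
  V(1,1) = exp(-r*dt) * [p*6.994467 + (1-p)*0.000000] = 3.260204
  V(0,0) = exp(-r*dt) * [p*30.505382 + (1-p)*3.260204] = 15.897079


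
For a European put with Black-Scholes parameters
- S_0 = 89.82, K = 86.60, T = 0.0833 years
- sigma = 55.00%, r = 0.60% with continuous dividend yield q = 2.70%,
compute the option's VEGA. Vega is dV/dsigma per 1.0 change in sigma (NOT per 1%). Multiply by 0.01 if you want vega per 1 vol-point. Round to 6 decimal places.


d1 = 0.2983356835; d2 = 0.1395961169
phi(d1) = 0.3815777595; exp(-qT) = 0.9977534273; exp(-rT) = 0.9995003249
Vega = S * exp(-qT) * phi(d1) * sqrt(T) = 89.8200 * 0.9977534273 * 0.3815777595 * 0.2886173938 = 9.869652

Answer: Vega = 9.869652


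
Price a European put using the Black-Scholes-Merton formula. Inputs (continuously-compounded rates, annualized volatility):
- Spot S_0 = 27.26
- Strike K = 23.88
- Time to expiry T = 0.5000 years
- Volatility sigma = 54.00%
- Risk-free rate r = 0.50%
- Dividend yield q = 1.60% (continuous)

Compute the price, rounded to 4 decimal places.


Answer: Price = 2.4472

Derivation:
d1 = (ln(S/K) + (r - q + 0.5*sigma^2) * T) / (sigma * sqrt(T)) = 0.52320438
d2 = d1 - sigma * sqrt(T) = 0.14136672
exp(-rT) = 0.99750312; exp(-qT) = 0.99203191
P = K * exp(-rT) * N(-d2) - S_0 * exp(-qT) * N(-d1)
N(-d1) = 0.30041602; N(-d2) = 0.44379012
P = 23.8800 * 0.99750312 * 0.44379012 - 27.2600 * 0.99203191 * 0.30041602 = 2.4472


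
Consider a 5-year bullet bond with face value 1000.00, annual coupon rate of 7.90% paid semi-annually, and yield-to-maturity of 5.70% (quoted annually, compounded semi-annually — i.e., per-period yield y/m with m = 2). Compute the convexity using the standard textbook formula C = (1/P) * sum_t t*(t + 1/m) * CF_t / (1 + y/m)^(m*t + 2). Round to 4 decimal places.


Answer: Convexity = 20.9562

Derivation:
Coupon per period c = face * coupon_rate / m = 39.500000
Periods per year m = 2; per-period yield y/m = 0.028500
Number of cashflows N = 10
Cashflows (t years, CF_t, discount factor 1/(1+y/m)^(m*t), PV):
  t = 0.5000: CF_t = 39.500000, DF = 0.972290, PV = 38.405445
  t = 1.0000: CF_t = 39.500000, DF = 0.945347, PV = 37.341220
  t = 1.5000: CF_t = 39.500000, DF = 0.919152, PV = 36.306485
  t = 2.0000: CF_t = 39.500000, DF = 0.893682, PV = 35.300423
  t = 2.5000: CF_t = 39.500000, DF = 0.868917, PV = 34.322239
  t = 3.0000: CF_t = 39.500000, DF = 0.844840, PV = 33.371161
  t = 3.5000: CF_t = 39.500000, DF = 0.821429, PV = 32.446438
  t = 4.0000: CF_t = 39.500000, DF = 0.798667, PV = 31.547339
  t = 4.5000: CF_t = 39.500000, DF = 0.776536, PV = 30.673154
  t = 5.0000: CF_t = 1039.500000, DF = 0.755018, PV = 784.840731
Price P = sum_t PV_t = 1094.554635
Convexity numerator sum_t t*(t + 1/m) * CF_t / (1+y/m)^(m*t + 2):
  t = 0.5000: term = 18.153243
  t = 1.0000: term = 52.950635
  t = 1.5000: term = 102.966718
  t = 2.0000: term = 166.855806
  t = 2.5000: term = 243.348283
  t = 3.0000: term = 331.247055
  t = 3.5000: term = 429.424152
  t = 4.0000: term = 536.817469
  t = 4.5000: term = 652.427649
  t = 5.0000: term = 20403.545232
Convexity = (1/P) * sum = 22937.736243 / 1094.554635 = 20.956228


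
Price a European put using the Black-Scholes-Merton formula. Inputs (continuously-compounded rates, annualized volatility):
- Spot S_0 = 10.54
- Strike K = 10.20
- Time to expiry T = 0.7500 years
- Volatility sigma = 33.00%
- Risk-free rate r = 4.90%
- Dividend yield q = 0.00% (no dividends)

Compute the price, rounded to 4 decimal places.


Answer: Price = 0.8372

Derivation:
d1 = (ln(S/K) + (r - q + 0.5*sigma^2) * T) / (sigma * sqrt(T)) = 0.38622047
d2 = d1 - sigma * sqrt(T) = 0.10043208
exp(-rT) = 0.96391708; exp(-qT) = 1.00000000
P = K * exp(-rT) * N(-d2) - S_0 * exp(-qT) * N(-d1)
N(-d1) = 0.34966670; N(-d2) = 0.46000065
P = 10.2000 * 0.96391708 * 0.46000065 - 10.5400 * 1.00000000 * 0.34966670 = 0.8372


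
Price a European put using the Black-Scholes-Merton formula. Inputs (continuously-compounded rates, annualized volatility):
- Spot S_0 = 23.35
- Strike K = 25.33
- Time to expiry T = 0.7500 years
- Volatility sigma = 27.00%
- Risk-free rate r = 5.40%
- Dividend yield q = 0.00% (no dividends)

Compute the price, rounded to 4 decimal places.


Answer: Price = 2.7396

Derivation:
d1 = (ln(S/K) + (r - q + 0.5*sigma^2) * T) / (sigma * sqrt(T)) = -0.05797016
d2 = d1 - sigma * sqrt(T) = -0.29179702
exp(-rT) = 0.96030916; exp(-qT) = 1.00000000
P = K * exp(-rT) * N(-d2) - S_0 * exp(-qT) * N(-d1)
N(-d1) = 0.52311380; N(-d2) = 0.61477909
P = 25.3300 * 0.96030916 * 0.61477909 - 23.3500 * 1.00000000 * 0.52311380 = 2.7396


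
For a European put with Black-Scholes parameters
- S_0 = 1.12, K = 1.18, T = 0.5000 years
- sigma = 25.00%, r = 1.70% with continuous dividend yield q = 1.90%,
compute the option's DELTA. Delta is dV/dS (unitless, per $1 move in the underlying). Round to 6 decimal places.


d1 = -0.2124757062; d2 = -0.3892524015
phi(d1) = 0.3900378489; exp(-qT) = 0.9905449824; exp(-rT) = 0.9915360229
N(-d1) = 0.5841320356
Delta = -exp(-qT) * N(-d1) = -0.9905449824 * 0.5841320356 = -0.578609

Answer: Delta = -0.578609


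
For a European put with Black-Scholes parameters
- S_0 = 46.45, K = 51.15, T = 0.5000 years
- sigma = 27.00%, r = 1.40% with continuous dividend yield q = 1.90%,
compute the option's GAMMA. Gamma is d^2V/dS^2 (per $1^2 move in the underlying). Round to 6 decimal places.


Answer: Gamma = 0.040756

Derivation:
d1 = -0.4224885872; d2 = -0.6134074181
phi(d1) = 0.3648799672; exp(-qT) = 0.9905449824; exp(-rT) = 0.9930244429
Gamma = exp(-qT) * phi(d1) / (S * sigma * sqrt(T)) = 0.9905449824 * 0.3648799672 / (46.4500 * 0.2700 * 0.7071067812) = 0.040756


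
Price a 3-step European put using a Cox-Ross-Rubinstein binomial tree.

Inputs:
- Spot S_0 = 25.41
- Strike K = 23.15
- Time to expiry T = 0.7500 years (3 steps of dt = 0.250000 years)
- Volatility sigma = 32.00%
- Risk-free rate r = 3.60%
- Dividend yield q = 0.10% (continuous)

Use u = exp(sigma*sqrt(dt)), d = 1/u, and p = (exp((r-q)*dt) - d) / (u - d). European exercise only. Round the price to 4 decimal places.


Answer: Price = V(0,0) = 1.5333

Derivation:
dt = T/N = 0.250000
u = exp(sigma*sqrt(dt)) = 1.173511; d = 1/u = 0.852144
p = (exp((r-q)*dt) - d) / (u - d) = 0.487432
Discount per step: exp(-r*dt) = 0.991040
Stock lattice S(k, i) with i counting down-moves:
  k=0: S(0,0) = 25.4100
  k=1: S(1,0) = 29.8189; S(1,1) = 21.6530
  k=2: S(2,0) = 34.9928; S(2,1) = 25.4100; S(2,2) = 18.4514
  k=3: S(3,0) = 41.0645; S(3,1) = 29.8189; S(3,2) = 21.6530; S(3,3) = 15.7233
Terminal payoffs V(N, i) = max(K - S_T, 0):
  V(3,0) = 0.000000; V(3,1) = 0.000000; V(3,2) = 1.497026; V(3,3) = 7.426714
Backward induction: V(k, i) = exp(-r*dt) * [p * V(k+1, i) + (1-p) * V(k+1, i+1)].
  V(2,0) = exp(-r*dt) * [p*0.000000 + (1-p)*0.000000] = 0.000000
  V(2,1) = exp(-r*dt) * [p*0.000000 + (1-p)*1.497026] = 0.760453
  V(2,2) = exp(-r*dt) * [p*1.497026 + (1-p)*7.426714] = 4.495750
  V(1,0) = exp(-r*dt) * [p*0.000000 + (1-p)*0.760453] = 0.386291
  V(1,1) = exp(-r*dt) * [p*0.760453 + (1-p)*4.495750] = 2.651079
  V(0,0) = exp(-r*dt) * [p*0.386291 + (1-p)*2.651079] = 1.533287


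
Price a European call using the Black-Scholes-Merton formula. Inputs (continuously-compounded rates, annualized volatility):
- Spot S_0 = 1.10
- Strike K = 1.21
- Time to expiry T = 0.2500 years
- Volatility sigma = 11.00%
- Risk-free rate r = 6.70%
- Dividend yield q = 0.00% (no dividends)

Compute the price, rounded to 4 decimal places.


Answer: Price = 0.0022

Derivation:
d1 = (ln(S/K) + (r - q + 0.5*sigma^2) * T) / (sigma * sqrt(T)) = -1.40086691
d2 = d1 - sigma * sqrt(T) = -1.45586691
exp(-rT) = 0.98338950; exp(-qT) = 1.00000000
C = S_0 * exp(-qT) * N(d1) - K * exp(-rT) * N(d2)
N(d1) = 0.08062694; N(d2) = 0.07271471
C = 1.1000 * 1.00000000 * 0.08062694 - 1.2100 * 0.98338950 * 0.07271471 = 0.0022


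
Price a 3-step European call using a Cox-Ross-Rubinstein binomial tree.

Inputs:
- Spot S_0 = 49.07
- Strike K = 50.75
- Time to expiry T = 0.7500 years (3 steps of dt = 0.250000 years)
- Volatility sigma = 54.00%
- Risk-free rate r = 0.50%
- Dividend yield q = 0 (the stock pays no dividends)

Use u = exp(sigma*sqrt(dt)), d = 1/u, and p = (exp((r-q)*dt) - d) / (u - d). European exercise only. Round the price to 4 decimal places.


dt = T/N = 0.250000
u = exp(sigma*sqrt(dt)) = 1.309964; d = 1/u = 0.763379
p = (exp((r-q)*dt) - d) / (u - d) = 0.435195
Discount per step: exp(-r*dt) = 0.998751
Stock lattice S(k, i) with i counting down-moves:
  k=0: S(0,0) = 49.0700
  k=1: S(1,0) = 64.2800; S(1,1) = 37.4590
  k=2: S(2,0) = 84.2045; S(2,1) = 49.0700; S(2,2) = 28.5955
  k=3: S(3,0) = 110.3048; S(3,1) = 64.2800; S(3,2) = 37.4590; S(3,3) = 21.8292
Terminal payoffs V(N, i) = max(S_T - K, 0):
  V(3,0) = 59.554845; V(3,1) = 13.529956; V(3,2) = 0.000000; V(3,3) = 0.000000
Backward induction: V(k, i) = exp(-r*dt) * [p * V(k+1, i) + (1-p) * V(k+1, i+1)].
  V(2,0) = exp(-r*dt) * [p*59.554845 + (1-p)*13.529956] = 33.517855
  V(2,1) = exp(-r*dt) * [p*13.529956 + (1-p)*0.000000] = 5.880820
  V(2,2) = exp(-r*dt) * [p*0.000000 + (1-p)*0.000000] = 0.000000
  V(1,0) = exp(-r*dt) * [p*33.517855 + (1-p)*5.880820] = 17.885960
  V(1,1) = exp(-r*dt) * [p*5.880820 + (1-p)*0.000000] = 2.556109
  V(0,0) = exp(-r*dt) * [p*17.885960 + (1-p)*2.556109] = 9.216063

Answer: Price = V(0,0) = 9.2161


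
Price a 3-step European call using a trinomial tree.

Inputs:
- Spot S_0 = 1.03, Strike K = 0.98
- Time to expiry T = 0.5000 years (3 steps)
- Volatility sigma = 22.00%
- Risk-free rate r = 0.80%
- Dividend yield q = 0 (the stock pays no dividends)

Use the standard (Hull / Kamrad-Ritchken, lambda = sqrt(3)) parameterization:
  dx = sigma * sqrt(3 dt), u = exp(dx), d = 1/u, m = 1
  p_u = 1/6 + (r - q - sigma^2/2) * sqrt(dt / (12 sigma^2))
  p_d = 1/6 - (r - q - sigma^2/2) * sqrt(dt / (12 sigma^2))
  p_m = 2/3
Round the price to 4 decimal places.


dt = T/N = 0.166667; dx = sigma*sqrt(3*dt) = 0.155563
u = exp(dx) = 1.168316; d = 1/u = 0.855933
p_u = 0.157989, p_m = 0.666667, p_d = 0.175345
Discount per step: exp(-r*dt) = 0.998668
Stock lattice S(k, j) with j the centered position index:
  k=0: S(0,+0) = 1.0300
  k=1: S(1,-1) = 0.8816; S(1,+0) = 1.0300; S(1,+1) = 1.2034
  k=2: S(2,-2) = 0.7546; S(2,-1) = 0.8816; S(2,+0) = 1.0300; S(2,+1) = 1.2034; S(2,+2) = 1.4059
  k=3: S(3,-3) = 0.6459; S(3,-2) = 0.7546; S(3,-1) = 0.8816; S(3,+0) = 1.0300; S(3,+1) = 1.2034; S(3,+2) = 1.4059; S(3,+3) = 1.6425
Terminal payoffs V(N, j) = max(S_T - K, 0):
  V(3,-3) = 0.000000; V(3,-2) = 0.000000; V(3,-1) = 0.000000; V(3,+0) = 0.050000; V(3,+1) = 0.223366; V(3,+2) = 0.425911; V(3,+3) = 0.662549
Backward induction: V(k, j) = exp(-r*dt) * [p_u * V(k+1, j+1) + p_m * V(k+1, j) + p_d * V(k+1, j-1)]
  V(2,-2) = exp(-r*dt) * [p_u*0.000000 + p_m*0.000000 + p_d*0.000000] = 0.000000
  V(2,-1) = exp(-r*dt) * [p_u*0.050000 + p_m*0.000000 + p_d*0.000000] = 0.007889
  V(2,+0) = exp(-r*dt) * [p_u*0.223366 + p_m*0.050000 + p_d*0.000000] = 0.068531
  V(2,+1) = exp(-r*dt) * [p_u*0.425911 + p_m*0.223366 + p_d*0.050000] = 0.224667
  V(2,+2) = exp(-r*dt) * [p_u*0.662549 + p_m*0.425911 + p_d*0.223366] = 0.427212
  V(1,-1) = exp(-r*dt) * [p_u*0.068531 + p_m*0.007889 + p_d*0.000000] = 0.016065
  V(1,+0) = exp(-r*dt) * [p_u*0.224667 + p_m*0.068531 + p_d*0.007889] = 0.082455
  V(1,+1) = exp(-r*dt) * [p_u*0.427212 + p_m*0.224667 + p_d*0.068531] = 0.228984
  V(0,+0) = exp(-r*dt) * [p_u*0.228984 + p_m*0.082455 + p_d*0.016065] = 0.093839

Answer: Price = V(0,0) = 0.0938


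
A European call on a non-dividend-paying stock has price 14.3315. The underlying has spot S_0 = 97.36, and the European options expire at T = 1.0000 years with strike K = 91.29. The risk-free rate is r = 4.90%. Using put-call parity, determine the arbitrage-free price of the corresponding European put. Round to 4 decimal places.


Answer: Put price = 3.8961

Derivation:
Put-call parity: C - P = S_0 * exp(-qT) - K * exp(-rT).
S_0 * exp(-qT) = 97.3600 * 1.00000000 = 97.36000000
K * exp(-rT) = 91.2900 * 0.95218113 = 86.92461533
P = C - S*exp(-qT) + K*exp(-rT)
P = 14.3315 - 97.36000000 + 86.92461533 = 3.8961


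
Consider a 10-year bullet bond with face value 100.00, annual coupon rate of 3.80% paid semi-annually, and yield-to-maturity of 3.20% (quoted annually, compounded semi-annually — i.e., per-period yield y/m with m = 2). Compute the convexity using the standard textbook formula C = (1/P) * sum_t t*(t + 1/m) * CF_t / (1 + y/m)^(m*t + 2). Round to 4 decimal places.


Coupon per period c = face * coupon_rate / m = 1.900000
Periods per year m = 2; per-period yield y/m = 0.016000
Number of cashflows N = 20
Cashflows (t years, CF_t, discount factor 1/(1+y/m)^(m*t), PV):
  t = 0.5000: CF_t = 1.900000, DF = 0.984252, PV = 1.870079
  t = 1.0000: CF_t = 1.900000, DF = 0.968752, PV = 1.840629
  t = 1.5000: CF_t = 1.900000, DF = 0.953496, PV = 1.811642
  t = 2.0000: CF_t = 1.900000, DF = 0.938480, PV = 1.783113
  t = 2.5000: CF_t = 1.900000, DF = 0.923701, PV = 1.755032
  t = 3.0000: CF_t = 1.900000, DF = 0.909155, PV = 1.727394
  t = 3.5000: CF_t = 1.900000, DF = 0.894837, PV = 1.700191
  t = 4.0000: CF_t = 1.900000, DF = 0.880745, PV = 1.673416
  t = 4.5000: CF_t = 1.900000, DF = 0.866875, PV = 1.647063
  t = 5.0000: CF_t = 1.900000, DF = 0.853224, PV = 1.621125
  t = 5.5000: CF_t = 1.900000, DF = 0.839787, PV = 1.595596
  t = 6.0000: CF_t = 1.900000, DF = 0.826562, PV = 1.570468
  t = 6.5000: CF_t = 1.900000, DF = 0.813545, PV = 1.545736
  t = 7.0000: CF_t = 1.900000, DF = 0.800734, PV = 1.521394
  t = 7.5000: CF_t = 1.900000, DF = 0.788124, PV = 1.497435
  t = 8.0000: CF_t = 1.900000, DF = 0.775712, PV = 1.473853
  t = 8.5000: CF_t = 1.900000, DF = 0.763496, PV = 1.450643
  t = 9.0000: CF_t = 1.900000, DF = 0.751473, PV = 1.427798
  t = 9.5000: CF_t = 1.900000, DF = 0.739639, PV = 1.405313
  t = 10.0000: CF_t = 101.900000, DF = 0.727991, PV = 74.182254
Price P = sum_t PV_t = 105.100174
Convexity numerator sum_t t*(t + 1/m) * CF_t / (1+y/m)^(m*t + 2):
  t = 0.5000: term = 0.905821
  t = 1.0000: term = 2.674669
  t = 1.5000: term = 5.265096
  t = 2.0000: term = 8.636969
  t = 2.5000: term = 12.751431
  t = 3.0000: term = 17.570869
  t = 3.5000: term = 23.058883
  t = 4.0000: term = 29.180251
  t = 4.5000: term = 35.900900
  t = 5.0000: term = 43.187871
  t = 5.5000: term = 51.009297
  t = 6.0000: term = 59.334365
  t = 6.5000: term = 68.133293
  t = 7.0000: term = 77.377301
  t = 7.5000: term = 87.038584
  t = 8.0000: term = 97.090284
  t = 8.5000: term = 107.506466
  t = 9.0000: term = 118.262092
  t = 9.5000: term = 129.332996
  t = 10.0000: term = 7545.741240
Convexity = (1/P) * sum = 8519.958677 / 105.100174 = 81.065124

Answer: Convexity = 81.0651


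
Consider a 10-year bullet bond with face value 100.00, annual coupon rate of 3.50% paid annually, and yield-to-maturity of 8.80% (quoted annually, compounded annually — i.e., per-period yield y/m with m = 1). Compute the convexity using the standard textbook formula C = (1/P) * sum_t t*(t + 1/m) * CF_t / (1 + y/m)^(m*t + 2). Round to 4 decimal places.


Coupon per period c = face * coupon_rate / m = 3.500000
Periods per year m = 1; per-period yield y/m = 0.088000
Number of cashflows N = 10
Cashflows (t years, CF_t, discount factor 1/(1+y/m)^(m*t), PV):
  t = 1.0000: CF_t = 3.500000, DF = 0.919118, PV = 3.216912
  t = 2.0000: CF_t = 3.500000, DF = 0.844777, PV = 2.956720
  t = 3.0000: CF_t = 3.500000, DF = 0.776450, PV = 2.717574
  t = 4.0000: CF_t = 3.500000, DF = 0.713649, PV = 2.497770
  t = 5.0000: CF_t = 3.500000, DF = 0.655927, PV = 2.295745
  t = 6.0000: CF_t = 3.500000, DF = 0.602874, PV = 2.110059
  t = 7.0000: CF_t = 3.500000, DF = 0.554112, PV = 1.939393
  t = 8.0000: CF_t = 3.500000, DF = 0.509294, PV = 1.782530
  t = 9.0000: CF_t = 3.500000, DF = 0.468101, PV = 1.638355
  t = 10.0000: CF_t = 103.500000, DF = 0.430240, PV = 44.529867
Price P = sum_t PV_t = 65.684925
Convexity numerator sum_t t*(t + 1/m) * CF_t / (1+y/m)^(m*t + 2):
  t = 1.0000: term = 5.435148
  t = 2.0000: term = 14.986621
  t = 3.0000: term = 27.548935
  t = 4.0000: term = 42.201187
  t = 5.0000: term = 58.181784
  t = 6.0000: term = 74.866266
  t = 7.0000: term = 91.747875
  t = 8.0000: term = 108.420545
  t = 9.0000: term = 124.564046
  t = 10.0000: term = 4137.960023
Convexity = (1/P) * sum = 4685.912429 / 65.684925 = 71.339237

Answer: Convexity = 71.3392


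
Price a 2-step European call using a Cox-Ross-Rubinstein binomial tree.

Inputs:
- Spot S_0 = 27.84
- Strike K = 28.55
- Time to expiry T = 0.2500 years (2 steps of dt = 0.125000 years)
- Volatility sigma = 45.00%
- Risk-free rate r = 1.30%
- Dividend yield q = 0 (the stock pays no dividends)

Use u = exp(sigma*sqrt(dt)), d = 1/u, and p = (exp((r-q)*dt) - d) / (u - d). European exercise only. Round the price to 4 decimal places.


Answer: Price = V(0,0) = 2.0985

Derivation:
dt = T/N = 0.125000
u = exp(sigma*sqrt(dt)) = 1.172454; d = 1/u = 0.852912
p = (exp((r-q)*dt) - d) / (u - d) = 0.465398
Discount per step: exp(-r*dt) = 0.998376
Stock lattice S(k, i) with i counting down-moves:
  k=0: S(0,0) = 27.8400
  k=1: S(1,0) = 32.6411; S(1,1) = 23.7451
  k=2: S(2,0) = 38.2702; S(2,1) = 27.8400; S(2,2) = 20.2525
Terminal payoffs V(N, i) = max(S_T - K, 0):
  V(2,0) = 9.720214; V(2,1) = 0.000000; V(2,2) = 0.000000
Backward induction: V(k, i) = exp(-r*dt) * [p * V(k+1, i) + (1-p) * V(k+1, i+1)].
  V(1,0) = exp(-r*dt) * [p*9.720214 + (1-p)*0.000000] = 4.516427
  V(1,1) = exp(-r*dt) * [p*0.000000 + (1-p)*0.000000] = 0.000000
  V(0,0) = exp(-r*dt) * [p*4.516427 + (1-p)*0.000000] = 2.098526


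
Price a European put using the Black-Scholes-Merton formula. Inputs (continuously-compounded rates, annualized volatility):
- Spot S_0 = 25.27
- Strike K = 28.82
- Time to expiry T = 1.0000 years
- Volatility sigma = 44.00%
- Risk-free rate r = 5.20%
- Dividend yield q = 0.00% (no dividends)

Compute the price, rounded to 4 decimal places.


d1 = (ln(S/K) + (r - q + 0.5*sigma^2) * T) / (sigma * sqrt(T)) = 0.03942802
d2 = d1 - sigma * sqrt(T) = -0.40057198
exp(-rT) = 0.94932887; exp(-qT) = 1.00000000
P = K * exp(-rT) * N(-d2) - S_0 * exp(-qT) * N(-d1)
N(-d1) = 0.48427457; N(-d2) = 0.65563236
P = 28.8200 * 0.94932887 * 0.65563236 - 25.2700 * 1.00000000 * 0.48427457 = 5.7003

Answer: Price = 5.7003


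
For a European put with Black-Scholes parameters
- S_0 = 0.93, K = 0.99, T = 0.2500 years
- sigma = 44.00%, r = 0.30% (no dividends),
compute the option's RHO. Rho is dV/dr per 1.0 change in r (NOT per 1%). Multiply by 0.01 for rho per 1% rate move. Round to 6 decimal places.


Answer: Rho = -0.161253

Derivation:
d1 = -0.1707743499; d2 = -0.3907743499
phi(d1) = 0.3931671370; exp(-qT) = 1.0000000000; exp(-rT) = 0.9992502812
N(-d2) = 0.6520179819
Rho = -K*T*exp(-rT)*N(-d2) = -0.9900 * 0.2500 * 0.9992502812 * 0.6520179819 = -0.161253


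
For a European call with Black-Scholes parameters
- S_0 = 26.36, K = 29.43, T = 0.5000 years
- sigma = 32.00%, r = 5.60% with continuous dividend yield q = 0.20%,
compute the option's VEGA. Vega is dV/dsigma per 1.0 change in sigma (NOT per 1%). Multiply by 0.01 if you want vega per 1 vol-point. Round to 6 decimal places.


Answer: Vega = 7.192026

Derivation:
d1 = -0.2544119491; d2 = -0.4806861191
phi(d1) = 0.3862381028; exp(-qT) = 0.9990004998; exp(-rT) = 0.9723883668
Vega = S * exp(-qT) * phi(d1) * sqrt(T) = 26.3600 * 0.9990004998 * 0.3862381028 * 0.7071067812 = 7.192026


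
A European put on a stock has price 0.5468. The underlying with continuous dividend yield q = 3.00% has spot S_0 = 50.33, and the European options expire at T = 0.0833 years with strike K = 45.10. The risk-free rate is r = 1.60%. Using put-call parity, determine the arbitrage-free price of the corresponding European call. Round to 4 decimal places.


Put-call parity: C - P = S_0 * exp(-qT) - K * exp(-rT).
S_0 * exp(-qT) = 50.3300 * 0.99750412 = 50.20438235
K * exp(-rT) = 45.1000 * 0.99866809 = 45.03993076
C = P + S*exp(-qT) - K*exp(-rT)
C = 0.5468 + 50.20438235 - 45.03993076 = 5.7113

Answer: Call price = 5.7113


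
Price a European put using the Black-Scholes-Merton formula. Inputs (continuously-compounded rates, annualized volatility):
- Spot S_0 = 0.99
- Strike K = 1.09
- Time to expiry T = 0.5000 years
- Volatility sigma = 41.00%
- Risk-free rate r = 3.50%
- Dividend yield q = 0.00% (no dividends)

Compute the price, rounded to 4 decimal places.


d1 = (ln(S/K) + (r - q + 0.5*sigma^2) * T) / (sigma * sqrt(T)) = -0.12659982
d2 = d1 - sigma * sqrt(T) = -0.41651360
exp(-rT) = 0.98265224; exp(-qT) = 1.00000000
P = K * exp(-rT) * N(-d2) - S_0 * exp(-qT) * N(-d1)
N(-d1) = 0.55037143; N(-d2) = 0.66148289
P = 1.0900 * 0.98265224 * 0.66148289 - 0.9900 * 1.00000000 * 0.55037143 = 0.1636

Answer: Price = 0.1636


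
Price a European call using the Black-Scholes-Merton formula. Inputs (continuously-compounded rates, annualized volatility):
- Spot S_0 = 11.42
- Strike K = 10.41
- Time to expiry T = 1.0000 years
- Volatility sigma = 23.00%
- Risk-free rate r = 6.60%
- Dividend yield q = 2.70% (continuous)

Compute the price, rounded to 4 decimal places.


Answer: Price = 1.7915

Derivation:
d1 = (ln(S/K) + (r - q + 0.5*sigma^2) * T) / (sigma * sqrt(T)) = 0.68717096
d2 = d1 - sigma * sqrt(T) = 0.45717096
exp(-rT) = 0.93613086; exp(-qT) = 0.97336124
C = S_0 * exp(-qT) * N(d1) - K * exp(-rT) * N(d2)
N(d1) = 0.75401250; N(d2) = 0.67622592
C = 11.4200 * 0.97336124 * 0.75401250 - 10.4100 * 0.93613086 * 0.67622592 = 1.7915


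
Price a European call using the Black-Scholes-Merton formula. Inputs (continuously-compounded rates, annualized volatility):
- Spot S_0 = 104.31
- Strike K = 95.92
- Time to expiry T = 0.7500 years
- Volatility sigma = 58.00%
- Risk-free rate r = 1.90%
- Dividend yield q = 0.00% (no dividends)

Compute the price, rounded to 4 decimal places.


Answer: Price = 24.9585

Derivation:
d1 = (ln(S/K) + (r - q + 0.5*sigma^2) * T) / (sigma * sqrt(T)) = 0.44645645
d2 = d1 - sigma * sqrt(T) = -0.05583828
exp(-rT) = 0.98585105; exp(-qT) = 1.00000000
C = S_0 * exp(-qT) * N(d1) - K * exp(-rT) * N(d2)
N(d1) = 0.67236622; N(d2) = 0.47773532
C = 104.3100 * 1.00000000 * 0.67236622 - 95.9200 * 0.98585105 * 0.47773532 = 24.9585


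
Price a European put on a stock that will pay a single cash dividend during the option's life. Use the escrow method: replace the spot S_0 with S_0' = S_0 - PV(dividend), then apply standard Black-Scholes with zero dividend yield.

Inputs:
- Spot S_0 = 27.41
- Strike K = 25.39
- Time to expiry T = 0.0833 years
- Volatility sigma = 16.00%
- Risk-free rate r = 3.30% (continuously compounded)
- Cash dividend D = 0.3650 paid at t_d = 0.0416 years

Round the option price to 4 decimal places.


Answer: Price = 0.0417

Derivation:
PV(D) = D * exp(-r * t_d) = 0.3650 * 0.99862814 = 0.36449927
S_0' = S_0 - PV(D) = 27.4100 - 0.36449927 = 27.04550073
d1 = (ln(S_0'/K) + (r + sigma^2/2)*T) / (sigma*sqrt(T)) = 1.45045841
d2 = d1 - sigma*sqrt(T) = 1.40427962
exp(-rT) = 0.99725487
N(-d1) = 0.07346536; N(-d2) = 0.08011780
P = K * exp(-rT) * N(-d2) - S_0' * N(-d1) = 25.3900 * 0.99725487 * 0.08011780 - 27.04550073 * 0.07346536 = 0.0417


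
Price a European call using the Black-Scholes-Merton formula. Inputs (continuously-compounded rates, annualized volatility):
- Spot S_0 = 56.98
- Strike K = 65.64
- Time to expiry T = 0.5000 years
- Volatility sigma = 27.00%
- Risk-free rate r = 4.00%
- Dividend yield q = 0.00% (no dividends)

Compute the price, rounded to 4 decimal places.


Answer: Price = 1.8326

Derivation:
d1 = (ln(S/K) + (r - q + 0.5*sigma^2) * T) / (sigma * sqrt(T)) = -0.54085779
d2 = d1 - sigma * sqrt(T) = -0.73177662
exp(-rT) = 0.98019867; exp(-qT) = 1.00000000
C = S_0 * exp(-qT) * N(d1) - K * exp(-rT) * N(d2)
N(d1) = 0.29430280; N(d2) = 0.23215246
C = 56.9800 * 1.00000000 * 0.29430280 - 65.6400 * 0.98019867 * 0.23215246 = 1.8326


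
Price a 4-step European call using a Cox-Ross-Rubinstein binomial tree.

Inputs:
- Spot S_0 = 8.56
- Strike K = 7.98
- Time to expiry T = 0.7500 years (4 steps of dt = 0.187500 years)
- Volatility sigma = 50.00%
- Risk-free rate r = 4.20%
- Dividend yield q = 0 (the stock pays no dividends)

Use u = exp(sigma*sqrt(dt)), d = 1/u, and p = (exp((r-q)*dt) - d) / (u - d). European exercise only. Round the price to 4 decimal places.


dt = T/N = 0.187500
u = exp(sigma*sqrt(dt)) = 1.241731; d = 1/u = 0.805327
p = (exp((r-q)*dt) - d) / (u - d) = 0.464200
Discount per step: exp(-r*dt) = 0.992156
Stock lattice S(k, i) with i counting down-moves:
  k=0: S(0,0) = 8.5600
  k=1: S(1,0) = 10.6292; S(1,1) = 6.8936
  k=2: S(2,0) = 13.1986; S(2,1) = 8.5600; S(2,2) = 5.5516
  k=3: S(3,0) = 16.3891; S(3,1) = 10.6292; S(3,2) = 6.8936; S(3,3) = 4.4709
  k=4: S(4,0) = 20.3509; S(4,1) = 13.1986; S(4,2) = 8.5600; S(4,3) = 5.5516; S(4,4) = 3.6005
Terminal payoffs V(N, i) = max(S_T - K, 0):
  V(4,0) = 12.370909; V(4,1) = 5.218628; V(4,2) = 0.580000; V(4,3) = 0.000000; V(4,4) = 0.000000
Backward induction: V(k, i) = exp(-r*dt) * [p * V(k+1, i) + (1-p) * V(k+1, i+1)].
  V(3,0) = exp(-r*dt) * [p*12.370909 + (1-p)*5.218628] = 8.471741
  V(3,1) = exp(-r*dt) * [p*5.218628 + (1-p)*0.580000] = 2.711813
  V(3,2) = exp(-r*dt) * [p*0.580000 + (1-p)*0.000000] = 0.267124
  V(3,3) = exp(-r*dt) * [p*0.000000 + (1-p)*0.000000] = 0.000000
  V(2,0) = exp(-r*dt) * [p*8.471741 + (1-p)*2.711813] = 5.343329
  V(2,1) = exp(-r*dt) * [p*2.711813 + (1-p)*0.267124] = 1.390952
  V(2,2) = exp(-r*dt) * [p*0.267124 + (1-p)*0.000000] = 0.123027
  V(1,0) = exp(-r*dt) * [p*5.343329 + (1-p)*1.390952] = 3.200345
  V(1,1) = exp(-r*dt) * [p*1.390952 + (1-p)*0.123027] = 0.706016
  V(0,0) = exp(-r*dt) * [p*3.200345 + (1-p)*0.706016] = 1.849264

Answer: Price = V(0,0) = 1.8493


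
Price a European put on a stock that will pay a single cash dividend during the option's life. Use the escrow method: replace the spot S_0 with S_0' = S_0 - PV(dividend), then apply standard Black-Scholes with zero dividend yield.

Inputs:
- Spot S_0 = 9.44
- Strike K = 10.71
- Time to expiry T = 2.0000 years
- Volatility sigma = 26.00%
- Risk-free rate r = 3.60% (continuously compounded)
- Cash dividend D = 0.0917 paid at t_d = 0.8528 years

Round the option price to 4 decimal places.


Answer: Price = 1.7372

Derivation:
PV(D) = D * exp(-r * t_d) = 0.0917 * 0.96976568 = 0.08892751
S_0' = S_0 - PV(D) = 9.4400 - 0.08892751 = 9.35107249
d1 = (ln(S_0'/K) + (r + sigma^2/2)*T) / (sigma*sqrt(T)) = 0.01064238
d2 = d1 - sigma*sqrt(T) = -0.35705314
exp(-rT) = 0.93053090
N(-d1) = 0.49575438; N(-d2) = 0.63947399
P = K * exp(-rT) * N(-d2) - S_0' * N(-d1) = 10.7100 * 0.93053090 * 0.63947399 - 9.35107249 * 0.49575438 = 1.7372


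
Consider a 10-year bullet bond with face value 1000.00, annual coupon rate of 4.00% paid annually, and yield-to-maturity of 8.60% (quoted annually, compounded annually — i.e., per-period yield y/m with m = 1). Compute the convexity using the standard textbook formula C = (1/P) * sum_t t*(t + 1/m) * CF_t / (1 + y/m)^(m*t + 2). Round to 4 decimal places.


Coupon per period c = face * coupon_rate / m = 40.000000
Periods per year m = 1; per-period yield y/m = 0.086000
Number of cashflows N = 10
Cashflows (t years, CF_t, discount factor 1/(1+y/m)^(m*t), PV):
  t = 1.0000: CF_t = 40.000000, DF = 0.920810, PV = 36.832413
  t = 2.0000: CF_t = 40.000000, DF = 0.847892, PV = 33.915665
  t = 3.0000: CF_t = 40.000000, DF = 0.780747, PV = 31.229894
  t = 4.0000: CF_t = 40.000000, DF = 0.718920, PV = 28.756809
  t = 5.0000: CF_t = 40.000000, DF = 0.661989, PV = 26.479566
  t = 6.0000: CF_t = 40.000000, DF = 0.609566, PV = 24.382658
  t = 7.0000: CF_t = 40.000000, DF = 0.561295, PV = 22.451803
  t = 8.0000: CF_t = 40.000000, DF = 0.516846, PV = 20.673851
  t = 9.0000: CF_t = 40.000000, DF = 0.475917, PV = 19.036696
  t = 10.0000: CF_t = 1040.000000, DF = 0.438230, PV = 455.758825
Price P = sum_t PV_t = 699.518179
Convexity numerator sum_t t*(t + 1/m) * CF_t / (1+y/m)^(m*t + 2):
  t = 1.0000: term = 62.459789
  t = 2.0000: term = 172.540853
  t = 3.0000: term = 317.754794
  t = 4.0000: term = 487.653152
  t = 5.0000: term = 673.554077
  t = 6.0000: term = 868.301757
  t = 7.0000: term = 1066.054950
  t = 8.0000: term = 1262.101361
  t = 9.0000: term = 1452.694937
  t = 10.0000: term = 42507.750364
Convexity = (1/P) * sum = 48870.866034 / 699.518179 = 69.863611

Answer: Convexity = 69.8636


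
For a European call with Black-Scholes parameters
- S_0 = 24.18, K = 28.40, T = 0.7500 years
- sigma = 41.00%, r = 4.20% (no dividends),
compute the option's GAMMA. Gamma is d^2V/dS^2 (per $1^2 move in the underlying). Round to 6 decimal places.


d1 = -0.1867961877; d2 = -0.5418666032
phi(d1) = 0.3920425336; exp(-qT) = 1.0000000000; exp(-rT) = 0.9689909565
Gamma = exp(-qT) * phi(d1) / (S * sigma * sqrt(T)) = 1.0000000000 * 0.3920425336 / (24.1800 * 0.4100 * 0.8660254038) = 0.045663

Answer: Gamma = 0.045663


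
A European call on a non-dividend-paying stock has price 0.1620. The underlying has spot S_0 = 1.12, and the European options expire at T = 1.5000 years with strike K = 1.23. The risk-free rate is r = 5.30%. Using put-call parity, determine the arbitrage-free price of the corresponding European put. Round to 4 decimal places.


Answer: Put price = 0.1780

Derivation:
Put-call parity: C - P = S_0 * exp(-qT) - K * exp(-rT).
S_0 * exp(-qT) = 1.1200 * 1.00000000 = 1.12000000
K * exp(-rT) = 1.2300 * 0.92357802 = 1.13600096
P = C - S*exp(-qT) + K*exp(-rT)
P = 0.1620 - 1.12000000 + 1.13600096 = 0.1780


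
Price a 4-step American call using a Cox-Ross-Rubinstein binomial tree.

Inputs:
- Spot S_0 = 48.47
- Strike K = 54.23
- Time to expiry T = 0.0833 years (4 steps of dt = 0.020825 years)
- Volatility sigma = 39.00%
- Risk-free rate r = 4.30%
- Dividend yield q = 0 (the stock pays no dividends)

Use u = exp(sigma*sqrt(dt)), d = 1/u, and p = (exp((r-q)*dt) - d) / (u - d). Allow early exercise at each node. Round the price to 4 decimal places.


Answer: Price = V(0,0) = 0.3876

Derivation:
dt = T/N = 0.020825
u = exp(sigma*sqrt(dt)) = 1.057894; d = 1/u = 0.945274
p = (exp((r-q)*dt) - d) / (u - d) = 0.493888
Discount per step: exp(-r*dt) = 0.999105
Stock lattice S(k, i) with i counting down-moves:
  k=0: S(0,0) = 48.4700
  k=1: S(1,0) = 51.2761; S(1,1) = 45.8174
  k=2: S(2,0) = 54.2447; S(2,1) = 48.4700; S(2,2) = 43.3100
  k=3: S(3,0) = 57.3852; S(3,1) = 51.2761; S(3,2) = 45.8174; S(3,3) = 40.9398
  k=4: S(4,0) = 60.7075; S(4,1) = 54.2447; S(4,2) = 48.4700; S(4,3) = 43.3100; S(4,4) = 38.6994
Terminal payoffs V(N, i) = max(S_T - K, 0):
  V(4,0) = 6.477462; V(4,1) = 0.014729; V(4,2) = 0.000000; V(4,3) = 0.000000; V(4,4) = 0.000000
Backward induction: V(k, i) = exp(-r*dt) * [p * V(k+1, i) + (1-p) * V(k+1, i+1)]; then take max(V_cont, immediate exercise) for American.
  V(3,0) = exp(-r*dt) * [p*6.477462 + (1-p)*0.014729] = 3.203728; exercise = 3.155188; V(3,0) = max -> 3.203728
  V(3,1) = exp(-r*dt) * [p*0.014729 + (1-p)*0.000000] = 0.007268; exercise = 0.000000; V(3,1) = max -> 0.007268
  V(3,2) = exp(-r*dt) * [p*0.000000 + (1-p)*0.000000] = 0.000000; exercise = 0.000000; V(3,2) = max -> 0.000000
  V(3,3) = exp(-r*dt) * [p*0.000000 + (1-p)*0.000000] = 0.000000; exercise = 0.000000; V(3,3) = max -> 0.000000
  V(2,0) = exp(-r*dt) * [p*3.203728 + (1-p)*0.007268] = 1.584543; exercise = 0.014729; V(2,0) = max -> 1.584543
  V(2,1) = exp(-r*dt) * [p*0.007268 + (1-p)*0.000000] = 0.003586; exercise = 0.000000; V(2,1) = max -> 0.003586
  V(2,2) = exp(-r*dt) * [p*0.000000 + (1-p)*0.000000] = 0.000000; exercise = 0.000000; V(2,2) = max -> 0.000000
  V(1,0) = exp(-r*dt) * [p*1.584543 + (1-p)*0.003586] = 0.783701; exercise = 0.000000; V(1,0) = max -> 0.783701
  V(1,1) = exp(-r*dt) * [p*0.003586 + (1-p)*0.000000] = 0.001770; exercise = 0.000000; V(1,1) = max -> 0.001770
  V(0,0) = exp(-r*dt) * [p*0.783701 + (1-p)*0.001770] = 0.387609; exercise = 0.000000; V(0,0) = max -> 0.387609


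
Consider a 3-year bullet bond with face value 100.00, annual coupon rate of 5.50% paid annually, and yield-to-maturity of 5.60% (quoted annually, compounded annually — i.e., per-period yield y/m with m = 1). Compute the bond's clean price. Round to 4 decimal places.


Coupon per period c = face * coupon_rate / m = 5.500000
Periods per year m = 1; per-period yield y/m = 0.056000
Number of cashflows N = 3
Cashflows (t years, CF_t, discount factor 1/(1+y/m)^(m*t), PV):
  t = 1.0000: CF_t = 5.500000, DF = 0.946970, PV = 5.208333
  t = 2.0000: CF_t = 5.500000, DF = 0.896752, PV = 4.932134
  t = 3.0000: CF_t = 105.500000, DF = 0.849197, PV = 89.590241
Price P = sum_t PV_t = 99.730708

Answer: Price = 99.7307


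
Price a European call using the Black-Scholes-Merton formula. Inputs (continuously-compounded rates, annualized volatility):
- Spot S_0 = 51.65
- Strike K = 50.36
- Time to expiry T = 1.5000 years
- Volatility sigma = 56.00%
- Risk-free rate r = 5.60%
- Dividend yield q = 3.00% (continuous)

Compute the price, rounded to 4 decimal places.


d1 = (ln(S/K) + (r - q + 0.5*sigma^2) * T) / (sigma * sqrt(T)) = 0.43666964
d2 = d1 - sigma * sqrt(T) = -0.24918749
exp(-rT) = 0.91943126; exp(-qT) = 0.95599748
C = S_0 * exp(-qT) * N(d1) - K * exp(-rT) * N(d2)
N(d1) = 0.66882453; N(d2) = 0.40160788
C = 51.6500 * 0.95599748 * 0.66882453 - 50.3600 * 0.91943126 * 0.40160788 = 14.4293

Answer: Price = 14.4293
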